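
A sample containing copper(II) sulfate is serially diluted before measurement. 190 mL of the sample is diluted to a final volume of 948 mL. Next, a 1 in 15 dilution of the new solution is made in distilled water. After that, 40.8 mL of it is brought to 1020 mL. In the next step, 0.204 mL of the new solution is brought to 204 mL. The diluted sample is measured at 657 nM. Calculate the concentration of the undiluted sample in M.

Overall dilution factor = 4.989 × 15 × 25 × 1000 = 1.87 × 10⁶.
Original = 657 nM × 1.87 × 10⁶ = 1.23 × 10⁹ nM = 1.23 M.

1.23 M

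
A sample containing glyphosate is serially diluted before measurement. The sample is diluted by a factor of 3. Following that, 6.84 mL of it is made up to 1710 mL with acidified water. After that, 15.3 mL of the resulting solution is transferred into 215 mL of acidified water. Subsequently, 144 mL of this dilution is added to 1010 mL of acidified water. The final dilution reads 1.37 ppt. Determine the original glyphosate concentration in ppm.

Overall dilution factor = 3 × 250 × 15.05 × 8.014 = 9.05 × 10⁴.
Original = 1.37 ppt × 9.05 × 10⁴ = 1.24 × 10⁵ ppt = 0.124 ppm.

0.124 ppm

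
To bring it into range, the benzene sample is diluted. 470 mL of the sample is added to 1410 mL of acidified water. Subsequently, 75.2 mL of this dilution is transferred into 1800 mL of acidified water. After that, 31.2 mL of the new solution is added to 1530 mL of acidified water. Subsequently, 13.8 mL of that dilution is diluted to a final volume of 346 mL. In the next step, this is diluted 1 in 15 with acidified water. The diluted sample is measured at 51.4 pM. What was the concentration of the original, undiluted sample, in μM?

96.5 μM

Overall dilution factor = 4 × 24.94 × 50.04 × 25.07 × 15 = 1.88 × 10⁶.
Original = 51.4 pM × 1.88 × 10⁶ = 9.65 × 10⁷ pM = 96.5 μM.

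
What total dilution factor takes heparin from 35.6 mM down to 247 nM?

Factor = C₀/C_target = 35.6 mM / 247 nM = 1.44 × 10⁵.

1.44 × 10⁵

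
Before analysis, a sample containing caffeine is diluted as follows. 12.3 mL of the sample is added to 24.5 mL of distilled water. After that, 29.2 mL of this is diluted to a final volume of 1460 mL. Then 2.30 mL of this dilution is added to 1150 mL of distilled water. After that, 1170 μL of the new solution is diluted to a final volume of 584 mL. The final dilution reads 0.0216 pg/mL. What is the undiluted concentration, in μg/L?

Overall dilution factor = 2.992 × 50 × 501 × 499.1 = 3.74 × 10⁷.
Original = 0.0216 pg/mL × 3.74 × 10⁷ = 8.08 × 10⁵ pg/mL = 808 μg/L.

808 μg/L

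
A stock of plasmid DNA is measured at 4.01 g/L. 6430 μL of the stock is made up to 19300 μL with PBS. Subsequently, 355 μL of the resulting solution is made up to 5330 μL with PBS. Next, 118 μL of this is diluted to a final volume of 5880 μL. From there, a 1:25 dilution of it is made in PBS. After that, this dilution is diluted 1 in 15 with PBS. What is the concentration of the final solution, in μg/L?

Overall dilution factor = 3.002 × 15.01 × 49.83 × 25 × 15 = 8.42 × 10⁵.
4.01 g/L / 8.42 × 10⁵ = 4.76 × 10⁻⁶ g/L = 4.76 μg/L.

4.76 μg/L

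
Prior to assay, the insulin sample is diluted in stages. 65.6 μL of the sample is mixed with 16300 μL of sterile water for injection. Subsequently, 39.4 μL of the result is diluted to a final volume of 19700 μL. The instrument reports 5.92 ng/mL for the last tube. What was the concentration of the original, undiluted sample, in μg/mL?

Overall dilution factor = 249.5 × 500 = 1.25 × 10⁵.
Original = 5.92 ng/mL × 1.25 × 10⁵ = 7.38 × 10⁵ ng/mL = 738 μg/mL.

738 μg/mL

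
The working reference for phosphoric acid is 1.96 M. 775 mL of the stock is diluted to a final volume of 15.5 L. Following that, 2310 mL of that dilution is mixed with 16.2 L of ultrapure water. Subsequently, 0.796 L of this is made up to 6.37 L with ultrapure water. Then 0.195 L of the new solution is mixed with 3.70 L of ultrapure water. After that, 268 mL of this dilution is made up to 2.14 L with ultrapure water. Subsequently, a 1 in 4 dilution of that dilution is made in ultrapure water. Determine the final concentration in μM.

2.40 μM

Overall dilution factor = 20 × 8.013 × 8.003 × 19.97 × 7.985 × 4 = 8.18 × 10⁵.
1.96 M / 8.18 × 10⁵ = 2.40 × 10⁻⁶ M = 2.40 μM.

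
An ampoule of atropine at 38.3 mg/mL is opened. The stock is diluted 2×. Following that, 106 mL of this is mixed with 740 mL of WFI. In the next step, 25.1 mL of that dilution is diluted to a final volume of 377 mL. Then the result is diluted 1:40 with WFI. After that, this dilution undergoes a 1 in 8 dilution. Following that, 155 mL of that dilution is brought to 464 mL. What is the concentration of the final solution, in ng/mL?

Overall dilution factor = 2 × 7.981 × 15.02 × 40 × 8 × 2.994 = 2.30 × 10⁵.
38.3 mg/mL / 2.30 × 10⁵ = 1.67 × 10⁻⁴ mg/mL = 167 ng/mL.

167 ng/mL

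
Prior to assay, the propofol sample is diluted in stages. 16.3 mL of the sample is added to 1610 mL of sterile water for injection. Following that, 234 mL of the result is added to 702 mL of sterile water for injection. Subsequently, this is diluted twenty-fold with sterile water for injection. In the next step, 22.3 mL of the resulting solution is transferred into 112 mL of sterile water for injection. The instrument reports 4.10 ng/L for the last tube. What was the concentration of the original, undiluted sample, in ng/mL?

Overall dilution factor = 99.77 × 4 × 20 × 6.022 = 4.81 × 10⁴.
Original = 4.10 ng/L × 4.81 × 10⁴ = 1.97 × 10⁵ ng/L = 197 ng/mL.

197 ng/mL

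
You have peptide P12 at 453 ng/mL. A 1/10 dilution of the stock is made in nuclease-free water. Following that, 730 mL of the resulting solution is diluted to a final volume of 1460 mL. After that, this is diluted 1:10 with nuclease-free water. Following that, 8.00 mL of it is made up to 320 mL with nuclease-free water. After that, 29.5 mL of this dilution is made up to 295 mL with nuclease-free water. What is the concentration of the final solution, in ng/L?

5.66 ng/L

Overall dilution factor = 10 × 2 × 10 × 40 × 10 = 8.00 × 10⁴.
453 ng/mL / 8.00 × 10⁴ = 5.66 × 10⁻³ ng/mL = 5.66 ng/L.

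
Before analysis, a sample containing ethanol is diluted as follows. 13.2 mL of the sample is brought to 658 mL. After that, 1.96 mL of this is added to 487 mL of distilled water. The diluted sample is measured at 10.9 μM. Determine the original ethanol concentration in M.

Overall dilution factor = 49.85 × 249.5 = 1.24 × 10⁴.
Original = 10.9 μM × 1.24 × 10⁴ = 1.36 × 10⁵ μM = 0.136 M.

0.136 M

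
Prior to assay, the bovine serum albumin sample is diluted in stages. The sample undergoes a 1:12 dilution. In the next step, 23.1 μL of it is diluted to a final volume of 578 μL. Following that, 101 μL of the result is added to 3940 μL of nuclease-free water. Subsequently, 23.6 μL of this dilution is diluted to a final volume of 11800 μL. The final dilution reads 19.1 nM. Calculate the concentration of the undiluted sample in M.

0.115 M

Overall dilution factor = 12 × 25.02 × 40.01 × 500 = 6.01 × 10⁶.
Original = 19.1 nM × 6.01 × 10⁶ = 1.15 × 10⁸ nM = 0.115 M.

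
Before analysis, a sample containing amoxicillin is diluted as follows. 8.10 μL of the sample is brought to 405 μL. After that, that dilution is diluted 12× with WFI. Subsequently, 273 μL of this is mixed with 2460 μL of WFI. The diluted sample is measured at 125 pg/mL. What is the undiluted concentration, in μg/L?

Overall dilution factor = 50 × 12 × 10.01 = 6007.
Original = 125 pg/mL × 6007 = 7.51 × 10⁵ pg/mL = 751 μg/L.

751 μg/L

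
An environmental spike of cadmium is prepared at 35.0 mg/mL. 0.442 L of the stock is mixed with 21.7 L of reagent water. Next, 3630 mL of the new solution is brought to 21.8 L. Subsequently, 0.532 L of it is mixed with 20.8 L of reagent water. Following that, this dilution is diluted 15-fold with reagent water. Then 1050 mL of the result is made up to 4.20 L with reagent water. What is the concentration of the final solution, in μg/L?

48.4 μg/L

Overall dilution factor = 50.10 × 6.006 × 40.10 × 15 × 4 = 7.24 × 10⁵.
35.0 mg/mL / 7.24 × 10⁵ = 4.84 × 10⁻⁵ mg/mL = 48.4 μg/L.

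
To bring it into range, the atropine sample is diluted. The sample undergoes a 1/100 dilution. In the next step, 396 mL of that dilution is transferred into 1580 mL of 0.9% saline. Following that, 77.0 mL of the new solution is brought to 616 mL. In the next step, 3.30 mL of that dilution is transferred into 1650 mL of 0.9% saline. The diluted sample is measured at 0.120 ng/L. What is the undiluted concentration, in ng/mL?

240 ng/mL

Overall dilution factor = 100 × 4.990 × 8 × 501 = 2.00 × 10⁶.
Original = 0.120 ng/L × 2.00 × 10⁶ = 2.40 × 10⁵ ng/L = 240 ng/mL.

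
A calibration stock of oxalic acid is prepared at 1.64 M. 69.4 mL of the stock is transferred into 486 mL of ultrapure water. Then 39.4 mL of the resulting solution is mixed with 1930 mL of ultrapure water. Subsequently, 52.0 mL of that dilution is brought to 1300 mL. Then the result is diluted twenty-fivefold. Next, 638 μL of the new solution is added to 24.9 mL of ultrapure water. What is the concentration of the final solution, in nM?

Overall dilution factor = 8.003 × 49.98 × 25 × 25 × 40.03 = 1.00 × 10⁷.
1.64 M / 1.00 × 10⁷ = 1.64 × 10⁻⁷ M = 164 nM.

164 nM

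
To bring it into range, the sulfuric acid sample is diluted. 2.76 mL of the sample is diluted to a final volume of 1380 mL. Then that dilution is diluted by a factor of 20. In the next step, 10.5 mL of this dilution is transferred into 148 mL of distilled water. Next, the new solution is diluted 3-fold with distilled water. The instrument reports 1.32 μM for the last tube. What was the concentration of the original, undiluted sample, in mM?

Overall dilution factor = 500 × 20 × 15.10 × 3 = 4.53 × 10⁵.
Original = 1.32 μM × 4.53 × 10⁵ = 5.98 × 10⁵ μM = 598 mM.

598 mM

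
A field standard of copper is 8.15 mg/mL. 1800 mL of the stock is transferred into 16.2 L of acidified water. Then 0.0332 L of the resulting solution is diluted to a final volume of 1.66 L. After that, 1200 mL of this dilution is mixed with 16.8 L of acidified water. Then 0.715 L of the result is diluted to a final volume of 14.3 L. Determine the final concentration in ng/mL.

54.3 ng/mL

Overall dilution factor = 10 × 50 × 15 × 20 = 1.50 × 10⁵.
8.15 mg/mL / 1.50 × 10⁵ = 5.43 × 10⁻⁵ mg/mL = 54.3 ng/mL.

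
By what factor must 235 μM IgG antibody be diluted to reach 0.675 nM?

3.48 × 10⁵

Factor = C₀/C_target = 235 μM / 0.675 nM = 3.48 × 10⁵.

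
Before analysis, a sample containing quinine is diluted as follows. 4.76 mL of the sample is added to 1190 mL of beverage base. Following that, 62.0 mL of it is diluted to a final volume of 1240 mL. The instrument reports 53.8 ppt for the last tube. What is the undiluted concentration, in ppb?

Overall dilution factor = 251 × 20 = 5020.
Original = 53.8 ppt × 5020 = 2.70 × 10⁵ ppt = 270 ppb.

270 ppb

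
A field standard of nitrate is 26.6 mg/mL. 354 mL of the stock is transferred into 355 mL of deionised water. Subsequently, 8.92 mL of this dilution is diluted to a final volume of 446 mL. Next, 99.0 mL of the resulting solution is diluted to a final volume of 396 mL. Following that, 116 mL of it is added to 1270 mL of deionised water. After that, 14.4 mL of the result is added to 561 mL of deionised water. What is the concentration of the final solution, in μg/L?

139 μg/L

Overall dilution factor = 2.003 × 50 × 4 × 11.95 × 39.96 = 1.91 × 10⁵.
26.6 mg/mL / 1.91 × 10⁵ = 1.39 × 10⁻⁴ mg/mL = 139 μg/L.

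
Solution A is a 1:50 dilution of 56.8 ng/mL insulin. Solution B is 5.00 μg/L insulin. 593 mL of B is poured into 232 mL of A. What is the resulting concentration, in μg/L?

C_A = 56.8 ng/mL / 50 = 1.14 ng/mL.
C_B = 5.00 μg/L = 5.00 ng/mL.
C_mix = (C_A·V_A + C_B·V_B)/(V_A + V_B) = (1.14×232 + 5.00×593) / 825.0 = 3.91 ng/mL = 3.91 μg/L.

3.91 μg/L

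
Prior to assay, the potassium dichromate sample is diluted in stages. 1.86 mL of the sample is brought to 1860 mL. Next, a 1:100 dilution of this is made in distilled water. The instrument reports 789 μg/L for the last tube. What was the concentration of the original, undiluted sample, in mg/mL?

78.9 mg/mL

Overall dilution factor = 1000 × 100 = 1.00 × 10⁵.
Original = 789 μg/L × 1.00 × 10⁵ = 7.89 × 10⁷ μg/L = 78.9 mg/mL.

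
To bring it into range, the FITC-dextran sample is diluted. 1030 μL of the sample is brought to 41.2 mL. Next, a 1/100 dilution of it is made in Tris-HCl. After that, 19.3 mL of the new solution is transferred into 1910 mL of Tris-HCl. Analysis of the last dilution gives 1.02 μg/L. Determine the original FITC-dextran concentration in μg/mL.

Overall dilution factor = 40 × 100 × 99.96 = 4.00 × 10⁵.
Original = 1.02 μg/L × 4.00 × 10⁵ = 4.08 × 10⁵ μg/L = 408 μg/mL.

408 μg/mL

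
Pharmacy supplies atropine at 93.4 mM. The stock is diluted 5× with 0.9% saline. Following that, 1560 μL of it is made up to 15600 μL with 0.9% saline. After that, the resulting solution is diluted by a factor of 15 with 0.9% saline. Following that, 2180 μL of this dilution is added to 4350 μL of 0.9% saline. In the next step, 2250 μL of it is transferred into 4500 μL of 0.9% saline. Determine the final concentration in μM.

Overall dilution factor = 5 × 10 × 15 × 2.995 × 3 = 6740.
93.4 mM / 6740 = 0.0139 mM = 13.9 μM.

13.9 μM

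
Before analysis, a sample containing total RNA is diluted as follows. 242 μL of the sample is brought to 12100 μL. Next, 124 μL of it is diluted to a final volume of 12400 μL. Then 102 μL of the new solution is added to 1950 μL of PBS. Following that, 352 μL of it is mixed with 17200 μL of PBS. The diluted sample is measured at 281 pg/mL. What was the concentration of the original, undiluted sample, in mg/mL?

Overall dilution factor = 50 × 100 × 20.12 × 49.86 = 5.02 × 10⁶.
Original = 281 pg/mL × 5.02 × 10⁶ = 1.41 × 10⁹ pg/mL = 1.41 mg/mL.

1.41 mg/mL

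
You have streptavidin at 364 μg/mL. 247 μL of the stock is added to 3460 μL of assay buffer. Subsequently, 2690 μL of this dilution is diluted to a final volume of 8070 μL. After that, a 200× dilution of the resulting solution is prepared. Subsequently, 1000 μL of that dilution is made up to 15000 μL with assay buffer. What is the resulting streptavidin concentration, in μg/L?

Overall dilution factor = 15.01 × 3 × 200 × 15 = 1.35 × 10⁵.
364 μg/mL / 1.35 × 10⁵ = 2.69 × 10⁻³ μg/mL = 2.69 μg/L.

2.69 μg/L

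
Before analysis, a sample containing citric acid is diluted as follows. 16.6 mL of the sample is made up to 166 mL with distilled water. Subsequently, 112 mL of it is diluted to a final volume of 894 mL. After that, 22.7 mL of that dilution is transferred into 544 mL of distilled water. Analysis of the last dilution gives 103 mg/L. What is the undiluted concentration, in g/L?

205 g/L

Overall dilution factor = 10 × 7.982 × 24.96 = 1993.
Original = 103 mg/L × 1993 = 2.05 × 10⁵ mg/L = 205 g/L.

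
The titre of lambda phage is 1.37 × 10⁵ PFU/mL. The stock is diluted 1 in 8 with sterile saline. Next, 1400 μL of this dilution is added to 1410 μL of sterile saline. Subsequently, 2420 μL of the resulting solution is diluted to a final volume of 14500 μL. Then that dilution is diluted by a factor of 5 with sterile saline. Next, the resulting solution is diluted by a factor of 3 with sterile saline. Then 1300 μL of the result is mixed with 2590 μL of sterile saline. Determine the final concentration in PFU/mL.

31.7 PFU/mL

Overall dilution factor = 8 × 2.007 × 5.992 × 5 × 3 × 2.992 = 4318.
1.37 × 10⁵ PFU/mL / 4318 = 31.7 PFU/mL.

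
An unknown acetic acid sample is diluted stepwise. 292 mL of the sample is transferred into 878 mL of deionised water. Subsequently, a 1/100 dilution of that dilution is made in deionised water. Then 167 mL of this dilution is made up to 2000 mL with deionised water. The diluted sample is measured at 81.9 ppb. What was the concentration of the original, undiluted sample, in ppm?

393 ppm

Overall dilution factor = 4.007 × 100 × 11.98 = 4799.
Original = 81.9 ppb × 4799 = 3.93 × 10⁵ ppb = 393 ppm.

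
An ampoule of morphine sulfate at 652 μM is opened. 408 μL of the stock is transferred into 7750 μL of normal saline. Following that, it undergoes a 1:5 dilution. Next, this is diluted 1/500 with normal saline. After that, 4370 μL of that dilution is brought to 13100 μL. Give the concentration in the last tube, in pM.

Overall dilution factor = 20.00 × 5 × 500 × 2.998 = 1.50 × 10⁵.
652 μM / 1.50 × 10⁵ = 4.35 × 10⁻³ μM = 4350 pM.

4350 pM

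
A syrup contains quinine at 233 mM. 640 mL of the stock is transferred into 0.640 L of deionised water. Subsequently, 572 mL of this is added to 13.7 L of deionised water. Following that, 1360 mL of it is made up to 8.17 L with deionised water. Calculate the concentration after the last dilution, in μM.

Overall dilution factor = 2 × 24.95 × 6.007 = 300.
233 mM / 300 = 0.777 mM = 777 μM.

777 μM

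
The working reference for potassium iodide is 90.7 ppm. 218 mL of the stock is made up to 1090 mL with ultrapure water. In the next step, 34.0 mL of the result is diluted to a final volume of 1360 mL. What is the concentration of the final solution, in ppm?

0.454 ppm

Overall dilution factor = 5 × 40 = 200.
90.7 ppm / 200 = 0.454 ppm.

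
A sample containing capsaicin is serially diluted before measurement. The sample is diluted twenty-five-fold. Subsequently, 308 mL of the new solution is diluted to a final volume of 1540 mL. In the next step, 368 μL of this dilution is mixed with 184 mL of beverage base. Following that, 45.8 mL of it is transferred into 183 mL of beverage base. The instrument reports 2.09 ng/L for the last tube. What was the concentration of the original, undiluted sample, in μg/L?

654 μg/L

Overall dilution factor = 25 × 5 × 501 × 4.996 = 3.13 × 10⁵.
Original = 2.09 ng/L × 3.13 × 10⁵ = 6.54 × 10⁵ ng/L = 654 μg/L.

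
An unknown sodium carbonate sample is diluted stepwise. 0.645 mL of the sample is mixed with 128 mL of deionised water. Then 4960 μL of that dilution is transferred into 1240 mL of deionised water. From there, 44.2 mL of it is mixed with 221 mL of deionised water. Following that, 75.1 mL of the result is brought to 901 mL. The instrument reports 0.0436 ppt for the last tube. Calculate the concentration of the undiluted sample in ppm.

Overall dilution factor = 199.4 × 251 × 6 × 12.00 = 3.60 × 10⁶.
Original = 0.0436 ppt × 3.60 × 10⁶ = 1.57 × 10⁵ ppt = 0.157 ppm.

0.157 ppm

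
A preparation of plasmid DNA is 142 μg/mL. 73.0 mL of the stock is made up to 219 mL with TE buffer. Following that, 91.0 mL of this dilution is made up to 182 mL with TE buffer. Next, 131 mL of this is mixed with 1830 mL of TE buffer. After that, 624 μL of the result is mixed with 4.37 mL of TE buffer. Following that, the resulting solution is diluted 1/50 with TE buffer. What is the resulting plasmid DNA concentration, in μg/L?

3.95 μg/L

Overall dilution factor = 3 × 2 × 14.97 × 8.003 × 50 = 3.59 × 10⁴.
142 μg/mL / 3.59 × 10⁴ = 3.95 × 10⁻³ μg/mL = 3.95 μg/L.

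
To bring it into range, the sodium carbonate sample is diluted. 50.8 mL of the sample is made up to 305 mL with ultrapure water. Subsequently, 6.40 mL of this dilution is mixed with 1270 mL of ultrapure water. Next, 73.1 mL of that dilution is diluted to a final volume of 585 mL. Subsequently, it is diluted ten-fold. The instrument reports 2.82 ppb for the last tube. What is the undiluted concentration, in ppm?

270 ppm

Overall dilution factor = 6.004 × 199.4 × 8.003 × 10 = 9.58 × 10⁴.
Original = 2.82 ppb × 9.58 × 10⁴ = 2.70 × 10⁵ ppb = 270 ppm.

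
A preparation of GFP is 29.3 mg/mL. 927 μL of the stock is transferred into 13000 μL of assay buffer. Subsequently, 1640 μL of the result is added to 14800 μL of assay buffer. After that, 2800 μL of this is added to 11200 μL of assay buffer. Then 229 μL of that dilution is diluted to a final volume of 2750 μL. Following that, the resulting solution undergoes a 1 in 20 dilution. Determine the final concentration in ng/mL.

162 ng/mL

Overall dilution factor = 15.02 × 10.02 × 5 × 12.01 × 20 = 1.81 × 10⁵.
29.3 mg/mL / 1.81 × 10⁵ = 1.62 × 10⁻⁴ mg/mL = 162 ng/mL.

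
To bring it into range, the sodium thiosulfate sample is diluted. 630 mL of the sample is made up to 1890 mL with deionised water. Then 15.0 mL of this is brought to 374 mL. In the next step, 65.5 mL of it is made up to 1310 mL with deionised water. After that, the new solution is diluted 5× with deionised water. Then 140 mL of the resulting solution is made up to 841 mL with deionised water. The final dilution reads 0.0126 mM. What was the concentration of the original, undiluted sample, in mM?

566 mM

Overall dilution factor = 3 × 24.93 × 20 × 5 × 6.007 = 4.49 × 10⁴.
Original = 0.0126 mM × 4.49 × 10⁴ = 566 mM.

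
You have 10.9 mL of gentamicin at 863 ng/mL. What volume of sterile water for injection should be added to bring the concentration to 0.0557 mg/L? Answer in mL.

0.0557 mg/L = 55.7 ng/mL.
V₂ = C₁V₁/C₂ = 863 × 10.9 / 55.7 = 169 mL.
Diluent to add = V₂ − V₁ = 169 − 10.9 = 158 mL.

158 mL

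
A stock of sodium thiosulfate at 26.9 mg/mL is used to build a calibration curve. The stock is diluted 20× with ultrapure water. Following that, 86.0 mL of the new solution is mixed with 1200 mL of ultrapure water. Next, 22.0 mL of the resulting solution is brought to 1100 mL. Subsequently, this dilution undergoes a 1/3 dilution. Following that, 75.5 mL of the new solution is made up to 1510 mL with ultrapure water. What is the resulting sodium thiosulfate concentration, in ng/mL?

30.0 ng/mL

Overall dilution factor = 20 × 14.95 × 50 × 3 × 20 = 8.97 × 10⁵.
26.9 mg/mL / 8.97 × 10⁵ = 3.00 × 10⁻⁵ mg/mL = 30.0 ng/mL.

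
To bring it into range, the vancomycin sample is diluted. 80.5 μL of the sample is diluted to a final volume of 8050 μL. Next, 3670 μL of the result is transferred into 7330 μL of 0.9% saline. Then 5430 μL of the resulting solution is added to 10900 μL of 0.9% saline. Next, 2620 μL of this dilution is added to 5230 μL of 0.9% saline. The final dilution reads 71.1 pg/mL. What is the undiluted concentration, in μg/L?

Overall dilution factor = 100 × 2.997 × 3.007 × 2.996 = 2701.
Original = 71.1 pg/mL × 2701 = 1.92 × 10⁵ pg/mL = 192 μg/L.

192 μg/L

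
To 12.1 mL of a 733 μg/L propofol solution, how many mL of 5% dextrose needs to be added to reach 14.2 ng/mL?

14.2 ng/mL = 14.2 μg/L.
V₂ = C₁V₁/C₂ = 733 × 12.1 / 14.2 = 625 mL.
Diluent to add = V₂ − V₁ = 625 − 12.1 = 612 mL.

612 mL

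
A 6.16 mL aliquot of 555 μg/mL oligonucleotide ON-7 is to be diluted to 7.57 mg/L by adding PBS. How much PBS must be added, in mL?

445 mL

7.57 mg/L = 7.57 μg/mL.
V₂ = C₁V₁/C₂ = 555 × 6.16 / 7.57 = 452 mL.
Diluent to add = V₂ − V₁ = 452 − 6.16 = 445 mL.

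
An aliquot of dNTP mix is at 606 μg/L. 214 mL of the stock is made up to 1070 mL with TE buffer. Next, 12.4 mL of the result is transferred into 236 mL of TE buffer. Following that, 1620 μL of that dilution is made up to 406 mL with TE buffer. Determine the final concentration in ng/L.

24.1 ng/L

Overall dilution factor = 5 × 20.03 × 250.6 = 2.51 × 10⁴.
606 μg/L / 2.51 × 10⁴ = 0.0241 μg/L = 24.1 ng/L.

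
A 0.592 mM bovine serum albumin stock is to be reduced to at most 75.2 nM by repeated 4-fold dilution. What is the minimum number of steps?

Need 4ⁿ ≥ 7872, so n ≥ log(7872)/log(4) = 6.47.
Minimum whole steps: n = 7.

7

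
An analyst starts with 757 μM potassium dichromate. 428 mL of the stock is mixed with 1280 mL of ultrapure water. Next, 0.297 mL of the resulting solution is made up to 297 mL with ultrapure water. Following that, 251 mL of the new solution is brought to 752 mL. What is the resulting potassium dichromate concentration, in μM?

Overall dilution factor = 3.991 × 1000 × 2.996 = 1.20 × 10⁴.
757 μM / 1.20 × 10⁴ = 0.0633 μM.

0.0633 μM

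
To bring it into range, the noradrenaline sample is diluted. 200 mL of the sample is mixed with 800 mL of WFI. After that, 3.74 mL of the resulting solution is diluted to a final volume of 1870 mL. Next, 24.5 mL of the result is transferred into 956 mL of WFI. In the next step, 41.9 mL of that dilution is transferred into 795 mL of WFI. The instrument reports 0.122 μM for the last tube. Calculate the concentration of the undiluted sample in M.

0.244 M

Overall dilution factor = 5 × 500 × 40.02 × 19.97 = 2.00 × 10⁶.
Original = 0.122 μM × 2.00 × 10⁶ = 2.44 × 10⁵ μM = 0.244 M.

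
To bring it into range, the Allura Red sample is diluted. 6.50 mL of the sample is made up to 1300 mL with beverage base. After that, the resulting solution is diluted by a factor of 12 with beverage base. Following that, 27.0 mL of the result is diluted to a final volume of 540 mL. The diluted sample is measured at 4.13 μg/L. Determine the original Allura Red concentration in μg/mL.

198 μg/mL

Overall dilution factor = 200 × 12 × 20 = 4.80 × 10⁴.
Original = 4.13 μg/L × 4.80 × 10⁴ = 1.98 × 10⁵ μg/L = 198 μg/mL.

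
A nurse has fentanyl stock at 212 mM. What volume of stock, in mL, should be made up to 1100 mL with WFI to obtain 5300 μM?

5300 μM = 5.30 mM.
V₁ = C₂V₂/C₁ = 5.30 × 1100 / 212 = 27.5 mL.

27.5 mL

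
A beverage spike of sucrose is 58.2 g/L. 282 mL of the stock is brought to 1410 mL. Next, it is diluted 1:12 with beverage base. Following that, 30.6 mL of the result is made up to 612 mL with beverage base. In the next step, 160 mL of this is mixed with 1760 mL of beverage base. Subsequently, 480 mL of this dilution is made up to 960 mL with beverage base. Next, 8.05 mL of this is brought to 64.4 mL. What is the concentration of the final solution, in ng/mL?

Overall dilution factor = 5 × 12 × 20 × 12 × 2 × 8 = 2.30 × 10⁵.
58.2 g/L / 2.30 × 10⁵ = 2.53 × 10⁻⁴ g/L = 253 ng/mL.

253 ng/mL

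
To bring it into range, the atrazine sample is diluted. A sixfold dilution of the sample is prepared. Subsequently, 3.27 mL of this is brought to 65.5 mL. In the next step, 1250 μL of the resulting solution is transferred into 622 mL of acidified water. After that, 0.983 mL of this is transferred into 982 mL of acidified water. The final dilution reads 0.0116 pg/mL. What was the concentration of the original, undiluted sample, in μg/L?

Overall dilution factor = 6 × 20.03 × 498.6 × 1000.0 = 5.99 × 10⁷.
Original = 0.0116 pg/mL × 5.99 × 10⁷ = 6.95 × 10⁵ pg/mL = 695 μg/L.

695 μg/L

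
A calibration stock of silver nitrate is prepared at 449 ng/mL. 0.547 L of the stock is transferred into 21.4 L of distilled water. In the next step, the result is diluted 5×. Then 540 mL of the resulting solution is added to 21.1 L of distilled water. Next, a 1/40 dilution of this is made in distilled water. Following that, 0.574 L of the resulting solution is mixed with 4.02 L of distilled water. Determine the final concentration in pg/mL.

Overall dilution factor = 40.12 × 5 × 40.07 × 40 × 8.003 = 2.57 × 10⁶.
449 ng/mL / 2.57 × 10⁶ = 1.74 × 10⁻⁴ ng/mL = 0.174 pg/mL.

0.174 pg/mL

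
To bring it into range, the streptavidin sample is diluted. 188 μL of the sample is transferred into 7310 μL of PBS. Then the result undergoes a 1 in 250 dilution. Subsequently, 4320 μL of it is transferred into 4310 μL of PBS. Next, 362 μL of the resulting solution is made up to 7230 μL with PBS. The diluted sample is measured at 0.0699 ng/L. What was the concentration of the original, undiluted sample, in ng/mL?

27.8 ng/mL

Overall dilution factor = 39.88 × 250 × 1.998 × 19.97 = 3.98 × 10⁵.
Original = 0.0699 ng/L × 3.98 × 10⁵ = 2.78 × 10⁴ ng/L = 27.8 ng/mL.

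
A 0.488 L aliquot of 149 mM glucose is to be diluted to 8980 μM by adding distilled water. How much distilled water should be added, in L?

8980 μM = 8.98 mM.
V₂ = C₁V₁/C₂ = 149 × 0.488 / 8.98 = 8.10 L.
Diluent to add = V₂ − V₁ = 8.10 − 0.488 = 7.61 L.

7.61 L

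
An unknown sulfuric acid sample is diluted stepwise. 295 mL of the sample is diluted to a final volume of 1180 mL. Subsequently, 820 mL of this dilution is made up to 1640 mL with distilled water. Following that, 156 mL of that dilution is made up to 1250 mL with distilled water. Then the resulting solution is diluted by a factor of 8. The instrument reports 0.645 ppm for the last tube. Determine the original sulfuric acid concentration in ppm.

Overall dilution factor = 4 × 2 × 8.013 × 8 = 513.
Original = 0.645 ppm × 513 = 331 ppm.

331 ppm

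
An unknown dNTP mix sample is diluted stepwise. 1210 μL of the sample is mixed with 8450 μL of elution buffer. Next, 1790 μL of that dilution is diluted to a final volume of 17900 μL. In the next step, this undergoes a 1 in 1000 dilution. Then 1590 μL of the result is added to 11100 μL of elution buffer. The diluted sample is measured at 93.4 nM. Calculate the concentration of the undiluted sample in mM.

Overall dilution factor = 7.983 × 10 × 1000 × 7.981 = 6.37 × 10⁵.
Original = 93.4 nM × 6.37 × 10⁵ = 5.95 × 10⁷ nM = 59.5 mM.

59.5 mM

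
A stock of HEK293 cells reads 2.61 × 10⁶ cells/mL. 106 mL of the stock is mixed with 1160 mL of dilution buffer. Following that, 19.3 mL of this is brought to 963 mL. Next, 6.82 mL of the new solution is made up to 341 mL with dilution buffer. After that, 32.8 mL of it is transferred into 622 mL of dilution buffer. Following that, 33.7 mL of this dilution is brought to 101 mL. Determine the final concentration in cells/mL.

Overall dilution factor = 11.94 × 49.90 × 50 × 19.96 × 2.997 = 1.78 × 10⁶.
2.61 × 10⁶ cells/mL / 1.78 × 10⁶ = 1.46 cells/mL.

1.46 cells/mL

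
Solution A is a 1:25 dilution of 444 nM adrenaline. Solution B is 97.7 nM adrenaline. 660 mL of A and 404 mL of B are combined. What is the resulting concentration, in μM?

0.0481 μM

C_A = 444 nM / 25 = 17.8 nM.
C_mix = (C_A·V_A + C_B·V_B)/(V_A + V_B) = (17.8×660 + 97.7×404) / 1064 = 48.1 nM = 0.0481 μM.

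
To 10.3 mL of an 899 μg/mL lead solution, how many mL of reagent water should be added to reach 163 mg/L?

46.5 mL

163 mg/L = 163 μg/mL.
V₂ = C₁V₁/C₂ = 899 × 10.3 / 163 = 56.8 mL.
Diluent to add = V₂ − V₁ = 56.8 − 10.3 = 46.5 mL.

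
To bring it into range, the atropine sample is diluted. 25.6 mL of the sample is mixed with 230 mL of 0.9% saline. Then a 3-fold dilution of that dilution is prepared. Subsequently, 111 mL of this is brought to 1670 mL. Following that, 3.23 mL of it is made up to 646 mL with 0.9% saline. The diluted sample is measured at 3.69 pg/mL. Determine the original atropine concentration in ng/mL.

Overall dilution factor = 9.984 × 3 × 15.05 × 200 = 9.01 × 10⁴.
Original = 3.69 pg/mL × 9.01 × 10⁴ = 3.33 × 10⁵ pg/mL = 333 ng/mL.

333 ng/mL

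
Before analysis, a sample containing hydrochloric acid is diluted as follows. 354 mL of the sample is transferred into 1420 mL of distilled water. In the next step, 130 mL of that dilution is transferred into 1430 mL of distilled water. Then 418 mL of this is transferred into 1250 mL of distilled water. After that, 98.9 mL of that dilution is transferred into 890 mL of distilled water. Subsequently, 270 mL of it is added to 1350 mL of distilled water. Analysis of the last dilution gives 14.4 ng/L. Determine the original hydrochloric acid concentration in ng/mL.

Overall dilution factor = 5.011 × 12 × 3.990 × 9.999 × 6 = 1.44 × 10⁴.
Original = 14.4 ng/L × 1.44 × 10⁴ = 2.07 × 10⁵ ng/L = 207 ng/mL.

207 ng/mL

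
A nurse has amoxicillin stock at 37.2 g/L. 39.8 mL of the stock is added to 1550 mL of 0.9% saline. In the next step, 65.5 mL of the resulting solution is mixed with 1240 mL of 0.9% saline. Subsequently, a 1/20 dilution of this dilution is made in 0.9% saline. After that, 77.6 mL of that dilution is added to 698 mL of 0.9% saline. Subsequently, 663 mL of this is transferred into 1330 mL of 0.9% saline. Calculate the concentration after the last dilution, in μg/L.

77.8 μg/L

Overall dilution factor = 39.94 × 19.93 × 20 × 9.995 × 3.006 = 4.78 × 10⁵.
37.2 g/L / 4.78 × 10⁵ = 7.78 × 10⁻⁵ g/L = 77.8 μg/L.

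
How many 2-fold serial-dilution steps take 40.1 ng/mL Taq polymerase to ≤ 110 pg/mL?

9

Need 2ⁿ ≥ 365, so n ≥ log(365)/log(2) = 8.51.
Minimum whole steps: n = 9.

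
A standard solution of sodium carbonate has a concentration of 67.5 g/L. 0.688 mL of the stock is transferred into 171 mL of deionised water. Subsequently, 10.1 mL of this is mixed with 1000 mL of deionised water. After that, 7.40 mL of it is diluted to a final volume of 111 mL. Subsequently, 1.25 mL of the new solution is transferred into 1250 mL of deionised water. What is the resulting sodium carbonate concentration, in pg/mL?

Overall dilution factor = 249.5 × 100.0 × 15 × 1001 = 3.75 × 10⁸.
67.5 g/L / 3.75 × 10⁸ = 1.80 × 10⁻⁷ g/L = 180 pg/mL.

180 pg/mL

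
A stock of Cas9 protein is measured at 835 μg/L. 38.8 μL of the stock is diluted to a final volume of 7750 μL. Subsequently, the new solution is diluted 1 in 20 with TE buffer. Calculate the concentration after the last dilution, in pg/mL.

Overall dilution factor = 199.7 × 20 = 3995.
835 μg/L / 3995 = 0.209 μg/L = 209 pg/mL.

209 pg/mL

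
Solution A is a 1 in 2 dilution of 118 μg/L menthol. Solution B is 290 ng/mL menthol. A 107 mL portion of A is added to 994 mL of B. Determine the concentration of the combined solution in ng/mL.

C_A = 118 μg/L / 2 = 59.0 μg/L.
C_B = 290 ng/mL = 290 μg/L.
C_mix = (C_A·V_A + C_B·V_B)/(V_A + V_B) = (59.0×107 + 290×994) / 1101 = 268 μg/L = 268 ng/mL.

268 ng/mL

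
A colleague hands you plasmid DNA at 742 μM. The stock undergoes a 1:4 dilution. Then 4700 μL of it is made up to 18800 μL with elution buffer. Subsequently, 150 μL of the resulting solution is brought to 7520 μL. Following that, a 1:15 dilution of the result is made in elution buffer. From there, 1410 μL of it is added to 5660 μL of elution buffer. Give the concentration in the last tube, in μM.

Overall dilution factor = 4 × 4 × 50.13 × 15 × 5.014 = 6.03 × 10⁴.
742 μM / 6.03 × 10⁴ = 0.0123 μM.

0.0123 μM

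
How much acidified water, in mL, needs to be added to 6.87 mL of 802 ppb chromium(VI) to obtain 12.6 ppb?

430 mL

V₂ = C₁V₁/C₂ = 802 × 6.87 / 12.6 = 437 mL.
Diluent to add = V₂ − V₁ = 437 − 6.87 = 430 mL.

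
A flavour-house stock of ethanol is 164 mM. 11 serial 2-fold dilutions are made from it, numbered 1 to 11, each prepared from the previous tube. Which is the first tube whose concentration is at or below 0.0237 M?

Tube n has concentration 164 mM / 2ⁿ.
Need 2ⁿ ≥ 164 mM / 0.0237 M = 6.92, so n ≥ 2.79.
First such tube: n = 3.

tube 3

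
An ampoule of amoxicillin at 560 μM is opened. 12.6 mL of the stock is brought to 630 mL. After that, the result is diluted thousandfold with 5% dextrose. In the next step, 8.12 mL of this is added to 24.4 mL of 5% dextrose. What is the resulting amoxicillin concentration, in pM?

Overall dilution factor = 50 × 1000 × 4.005 = 2.00 × 10⁵.
560 μM / 2.00 × 10⁵ = 2.80 × 10⁻³ μM = 2800 pM.

2800 pM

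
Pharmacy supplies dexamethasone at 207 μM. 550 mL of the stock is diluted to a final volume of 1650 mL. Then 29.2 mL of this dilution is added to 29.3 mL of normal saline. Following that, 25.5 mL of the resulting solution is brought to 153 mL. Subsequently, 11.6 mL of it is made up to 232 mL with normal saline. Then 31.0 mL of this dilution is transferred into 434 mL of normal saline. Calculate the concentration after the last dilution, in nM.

19.1 nM

Overall dilution factor = 3 × 2.003 × 6 × 20 × 15 = 1.08 × 10⁴.
207 μM / 1.08 × 10⁴ = 0.0191 μM = 19.1 nM.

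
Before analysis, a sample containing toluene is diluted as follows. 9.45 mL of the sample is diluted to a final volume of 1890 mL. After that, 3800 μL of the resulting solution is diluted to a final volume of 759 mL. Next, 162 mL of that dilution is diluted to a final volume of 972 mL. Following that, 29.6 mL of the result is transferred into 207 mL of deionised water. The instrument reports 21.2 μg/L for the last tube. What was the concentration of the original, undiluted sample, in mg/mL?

Overall dilution factor = 200 × 199.7 × 6 × 7.993 = 1.92 × 10⁶.
Original = 21.2 μg/L × 1.92 × 10⁶ = 4.06 × 10⁷ μg/L = 40.6 mg/mL.

40.6 mg/mL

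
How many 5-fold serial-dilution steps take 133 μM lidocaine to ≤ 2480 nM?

Need 5ⁿ ≥ 53.6, so n ≥ log(53.6)/log(5) = 2.47.
Minimum whole steps: n = 3.

3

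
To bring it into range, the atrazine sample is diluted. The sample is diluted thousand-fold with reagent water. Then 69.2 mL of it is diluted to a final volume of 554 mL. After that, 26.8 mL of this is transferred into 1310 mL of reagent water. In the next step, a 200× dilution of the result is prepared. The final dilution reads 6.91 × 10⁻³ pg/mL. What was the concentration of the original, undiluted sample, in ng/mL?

552 ng/mL

Overall dilution factor = 1000 × 8.006 × 49.88 × 200 = 7.99 × 10⁷.
Original = 6.91 × 10⁻³ pg/mL × 7.99 × 10⁷ = 5.52 × 10⁵ pg/mL = 552 ng/mL.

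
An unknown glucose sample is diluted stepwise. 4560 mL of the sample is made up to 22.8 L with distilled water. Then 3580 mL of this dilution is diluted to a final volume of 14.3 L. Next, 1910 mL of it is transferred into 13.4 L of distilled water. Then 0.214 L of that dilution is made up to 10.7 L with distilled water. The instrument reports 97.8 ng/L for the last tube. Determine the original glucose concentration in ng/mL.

Overall dilution factor = 5 × 3.994 × 8.016 × 50 = 8005.
Original = 97.8 ng/L × 8005 = 7.83 × 10⁵ ng/L = 783 ng/mL.

783 ng/mL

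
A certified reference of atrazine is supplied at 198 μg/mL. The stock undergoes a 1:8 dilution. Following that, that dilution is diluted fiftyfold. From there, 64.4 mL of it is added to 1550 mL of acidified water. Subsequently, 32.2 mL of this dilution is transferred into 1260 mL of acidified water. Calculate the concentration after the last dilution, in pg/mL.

Overall dilution factor = 8 × 50 × 25.07 × 40.13 = 4.02 × 10⁵.
198 μg/mL / 4.02 × 10⁵ = 4.92 × 10⁻⁴ μg/mL = 492 pg/mL.

492 pg/mL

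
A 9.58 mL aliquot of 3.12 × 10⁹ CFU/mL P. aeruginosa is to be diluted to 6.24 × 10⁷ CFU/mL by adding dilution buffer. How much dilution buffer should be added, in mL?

469 mL

V₂ = C₁V₁/C₂ = 3.12 × 10⁹ × 9.58 / 6.24 × 10⁷ = 479 mL.
Diluent to add = V₂ − V₁ = 479 − 9.58 = 469 mL.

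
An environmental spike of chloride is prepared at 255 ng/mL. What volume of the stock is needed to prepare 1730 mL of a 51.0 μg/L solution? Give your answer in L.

0.346 L

51.0 μg/L = 51.0 ng/mL.
V₁ = C₂V₂/C₁ = 51.0 × 1730 / 255 = 346 mL = 0.346 L.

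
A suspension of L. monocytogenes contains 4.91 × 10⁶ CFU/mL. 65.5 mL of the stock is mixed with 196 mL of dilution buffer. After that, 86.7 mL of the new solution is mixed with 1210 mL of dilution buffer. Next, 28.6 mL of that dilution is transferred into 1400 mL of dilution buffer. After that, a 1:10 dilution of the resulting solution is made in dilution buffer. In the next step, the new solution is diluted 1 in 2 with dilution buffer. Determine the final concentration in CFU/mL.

Overall dilution factor = 3.992 × 14.96 × 49.95 × 10 × 2 = 5.97 × 10⁴.
4.91 × 10⁶ CFU/mL / 5.97 × 10⁴ = 82.3 CFU/mL.

82.3 CFU/mL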